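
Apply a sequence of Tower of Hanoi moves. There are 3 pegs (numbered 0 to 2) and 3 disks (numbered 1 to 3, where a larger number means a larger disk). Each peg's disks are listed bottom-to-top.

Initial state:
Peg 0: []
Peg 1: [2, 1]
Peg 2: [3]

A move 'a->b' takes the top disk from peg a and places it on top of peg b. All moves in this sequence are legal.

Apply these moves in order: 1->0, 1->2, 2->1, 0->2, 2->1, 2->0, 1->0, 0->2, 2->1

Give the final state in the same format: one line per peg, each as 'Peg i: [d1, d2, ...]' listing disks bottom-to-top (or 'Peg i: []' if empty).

Answer: Peg 0: [3]
Peg 1: [2, 1]
Peg 2: []

Derivation:
After move 1 (1->0):
Peg 0: [1]
Peg 1: [2]
Peg 2: [3]

After move 2 (1->2):
Peg 0: [1]
Peg 1: []
Peg 2: [3, 2]

After move 3 (2->1):
Peg 0: [1]
Peg 1: [2]
Peg 2: [3]

After move 4 (0->2):
Peg 0: []
Peg 1: [2]
Peg 2: [3, 1]

After move 5 (2->1):
Peg 0: []
Peg 1: [2, 1]
Peg 2: [3]

After move 6 (2->0):
Peg 0: [3]
Peg 1: [2, 1]
Peg 2: []

After move 7 (1->0):
Peg 0: [3, 1]
Peg 1: [2]
Peg 2: []

After move 8 (0->2):
Peg 0: [3]
Peg 1: [2]
Peg 2: [1]

After move 9 (2->1):
Peg 0: [3]
Peg 1: [2, 1]
Peg 2: []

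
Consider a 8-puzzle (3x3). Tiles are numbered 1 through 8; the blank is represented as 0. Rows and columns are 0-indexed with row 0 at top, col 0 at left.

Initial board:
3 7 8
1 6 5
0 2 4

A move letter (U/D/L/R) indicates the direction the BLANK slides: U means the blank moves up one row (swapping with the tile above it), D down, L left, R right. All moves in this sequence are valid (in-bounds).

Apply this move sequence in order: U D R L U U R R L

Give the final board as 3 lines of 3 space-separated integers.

After move 1 (U):
3 7 8
0 6 5
1 2 4

After move 2 (D):
3 7 8
1 6 5
0 2 4

After move 3 (R):
3 7 8
1 6 5
2 0 4

After move 4 (L):
3 7 8
1 6 5
0 2 4

After move 5 (U):
3 7 8
0 6 5
1 2 4

After move 6 (U):
0 7 8
3 6 5
1 2 4

After move 7 (R):
7 0 8
3 6 5
1 2 4

After move 8 (R):
7 8 0
3 6 5
1 2 4

After move 9 (L):
7 0 8
3 6 5
1 2 4

Answer: 7 0 8
3 6 5
1 2 4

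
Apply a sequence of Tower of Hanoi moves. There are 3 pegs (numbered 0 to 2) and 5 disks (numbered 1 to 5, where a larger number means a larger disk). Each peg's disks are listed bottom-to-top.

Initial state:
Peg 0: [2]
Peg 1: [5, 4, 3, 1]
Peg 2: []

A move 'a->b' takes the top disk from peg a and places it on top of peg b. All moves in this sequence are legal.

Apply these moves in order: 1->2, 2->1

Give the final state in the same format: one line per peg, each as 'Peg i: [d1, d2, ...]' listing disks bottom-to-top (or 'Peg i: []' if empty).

After move 1 (1->2):
Peg 0: [2]
Peg 1: [5, 4, 3]
Peg 2: [1]

After move 2 (2->1):
Peg 0: [2]
Peg 1: [5, 4, 3, 1]
Peg 2: []

Answer: Peg 0: [2]
Peg 1: [5, 4, 3, 1]
Peg 2: []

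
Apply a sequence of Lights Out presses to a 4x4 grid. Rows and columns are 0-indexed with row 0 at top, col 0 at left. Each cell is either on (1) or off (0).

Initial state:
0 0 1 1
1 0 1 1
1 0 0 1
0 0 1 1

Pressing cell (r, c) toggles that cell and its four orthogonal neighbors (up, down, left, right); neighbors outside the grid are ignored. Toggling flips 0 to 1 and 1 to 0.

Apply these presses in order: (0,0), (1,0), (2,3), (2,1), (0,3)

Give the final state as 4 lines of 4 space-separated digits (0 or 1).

Answer: 0 1 0 0
1 0 1 1
1 1 0 0
0 1 1 0

Derivation:
After press 1 at (0,0):
1 1 1 1
0 0 1 1
1 0 0 1
0 0 1 1

After press 2 at (1,0):
0 1 1 1
1 1 1 1
0 0 0 1
0 0 1 1

After press 3 at (2,3):
0 1 1 1
1 1 1 0
0 0 1 0
0 0 1 0

After press 4 at (2,1):
0 1 1 1
1 0 1 0
1 1 0 0
0 1 1 0

After press 5 at (0,3):
0 1 0 0
1 0 1 1
1 1 0 0
0 1 1 0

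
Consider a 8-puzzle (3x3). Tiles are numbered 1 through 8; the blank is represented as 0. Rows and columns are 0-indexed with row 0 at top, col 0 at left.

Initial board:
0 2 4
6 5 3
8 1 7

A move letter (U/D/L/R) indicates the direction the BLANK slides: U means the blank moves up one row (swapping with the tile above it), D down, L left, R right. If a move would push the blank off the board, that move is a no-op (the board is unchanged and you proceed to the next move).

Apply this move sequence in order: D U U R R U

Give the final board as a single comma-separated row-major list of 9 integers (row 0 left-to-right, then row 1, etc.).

After move 1 (D):
6 2 4
0 5 3
8 1 7

After move 2 (U):
0 2 4
6 5 3
8 1 7

After move 3 (U):
0 2 4
6 5 3
8 1 7

After move 4 (R):
2 0 4
6 5 3
8 1 7

After move 5 (R):
2 4 0
6 5 3
8 1 7

After move 6 (U):
2 4 0
6 5 3
8 1 7

Answer: 2, 4, 0, 6, 5, 3, 8, 1, 7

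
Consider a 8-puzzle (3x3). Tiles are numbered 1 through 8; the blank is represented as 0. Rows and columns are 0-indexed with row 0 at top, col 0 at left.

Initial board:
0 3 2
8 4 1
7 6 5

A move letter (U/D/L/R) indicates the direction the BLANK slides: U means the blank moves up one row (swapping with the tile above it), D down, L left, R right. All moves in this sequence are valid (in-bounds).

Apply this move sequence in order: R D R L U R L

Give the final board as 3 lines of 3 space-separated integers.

Answer: 3 0 2
8 4 1
7 6 5

Derivation:
After move 1 (R):
3 0 2
8 4 1
7 6 5

After move 2 (D):
3 4 2
8 0 1
7 6 5

After move 3 (R):
3 4 2
8 1 0
7 6 5

After move 4 (L):
3 4 2
8 0 1
7 6 5

After move 5 (U):
3 0 2
8 4 1
7 6 5

After move 6 (R):
3 2 0
8 4 1
7 6 5

After move 7 (L):
3 0 2
8 4 1
7 6 5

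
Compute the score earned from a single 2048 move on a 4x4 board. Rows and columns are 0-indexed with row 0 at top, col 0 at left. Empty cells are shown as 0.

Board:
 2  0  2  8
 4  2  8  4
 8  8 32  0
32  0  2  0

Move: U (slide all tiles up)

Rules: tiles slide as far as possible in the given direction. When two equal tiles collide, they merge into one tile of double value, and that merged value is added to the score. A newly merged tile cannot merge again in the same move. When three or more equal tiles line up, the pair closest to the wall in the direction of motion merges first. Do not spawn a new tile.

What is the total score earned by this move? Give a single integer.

Answer: 0

Derivation:
Slide up:
col 0: [2, 4, 8, 32] -> [2, 4, 8, 32]  score +0 (running 0)
col 1: [0, 2, 8, 0] -> [2, 8, 0, 0]  score +0 (running 0)
col 2: [2, 8, 32, 2] -> [2, 8, 32, 2]  score +0 (running 0)
col 3: [8, 4, 0, 0] -> [8, 4, 0, 0]  score +0 (running 0)
Board after move:
 2  2  2  8
 4  8  8  4
 8  0 32  0
32  0  2  0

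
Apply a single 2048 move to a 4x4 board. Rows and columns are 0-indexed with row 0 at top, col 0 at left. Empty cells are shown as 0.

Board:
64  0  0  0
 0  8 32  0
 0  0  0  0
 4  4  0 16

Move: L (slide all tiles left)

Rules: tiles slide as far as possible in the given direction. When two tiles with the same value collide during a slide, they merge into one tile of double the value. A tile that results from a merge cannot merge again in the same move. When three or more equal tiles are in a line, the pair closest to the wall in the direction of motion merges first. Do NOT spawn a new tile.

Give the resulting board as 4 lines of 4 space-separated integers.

Answer: 64  0  0  0
 8 32  0  0
 0  0  0  0
 8 16  0  0

Derivation:
Slide left:
row 0: [64, 0, 0, 0] -> [64, 0, 0, 0]
row 1: [0, 8, 32, 0] -> [8, 32, 0, 0]
row 2: [0, 0, 0, 0] -> [0, 0, 0, 0]
row 3: [4, 4, 0, 16] -> [8, 16, 0, 0]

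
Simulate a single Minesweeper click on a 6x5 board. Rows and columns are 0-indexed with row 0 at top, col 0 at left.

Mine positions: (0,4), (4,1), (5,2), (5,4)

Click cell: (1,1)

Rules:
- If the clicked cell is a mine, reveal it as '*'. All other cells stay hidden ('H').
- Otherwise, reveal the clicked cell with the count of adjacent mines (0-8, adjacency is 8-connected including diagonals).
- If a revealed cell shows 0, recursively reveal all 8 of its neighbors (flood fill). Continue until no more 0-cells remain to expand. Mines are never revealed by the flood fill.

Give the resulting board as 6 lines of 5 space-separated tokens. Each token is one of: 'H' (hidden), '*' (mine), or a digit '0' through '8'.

0 0 0 1 H
0 0 0 1 1
0 0 0 0 0
1 1 1 0 0
H H 2 2 1
H H H H H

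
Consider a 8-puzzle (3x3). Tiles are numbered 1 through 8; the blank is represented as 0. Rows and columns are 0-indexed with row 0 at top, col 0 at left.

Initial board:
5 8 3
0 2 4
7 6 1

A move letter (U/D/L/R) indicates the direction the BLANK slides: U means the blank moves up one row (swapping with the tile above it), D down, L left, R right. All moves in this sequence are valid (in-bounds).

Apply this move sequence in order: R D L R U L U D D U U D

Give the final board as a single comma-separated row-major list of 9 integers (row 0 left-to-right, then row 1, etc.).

Answer: 5, 8, 3, 0, 2, 4, 7, 6, 1

Derivation:
After move 1 (R):
5 8 3
2 0 4
7 6 1

After move 2 (D):
5 8 3
2 6 4
7 0 1

After move 3 (L):
5 8 3
2 6 4
0 7 1

After move 4 (R):
5 8 3
2 6 4
7 0 1

After move 5 (U):
5 8 3
2 0 4
7 6 1

After move 6 (L):
5 8 3
0 2 4
7 6 1

After move 7 (U):
0 8 3
5 2 4
7 6 1

After move 8 (D):
5 8 3
0 2 4
7 6 1

After move 9 (D):
5 8 3
7 2 4
0 6 1

After move 10 (U):
5 8 3
0 2 4
7 6 1

After move 11 (U):
0 8 3
5 2 4
7 6 1

After move 12 (D):
5 8 3
0 2 4
7 6 1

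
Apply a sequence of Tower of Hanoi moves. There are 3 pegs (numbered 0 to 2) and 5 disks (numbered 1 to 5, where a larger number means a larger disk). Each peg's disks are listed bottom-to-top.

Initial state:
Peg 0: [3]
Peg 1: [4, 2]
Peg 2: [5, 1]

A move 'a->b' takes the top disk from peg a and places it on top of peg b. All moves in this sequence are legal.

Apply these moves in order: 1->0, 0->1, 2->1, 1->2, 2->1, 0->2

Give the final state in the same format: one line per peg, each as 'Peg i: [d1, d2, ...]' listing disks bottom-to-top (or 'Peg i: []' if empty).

After move 1 (1->0):
Peg 0: [3, 2]
Peg 1: [4]
Peg 2: [5, 1]

After move 2 (0->1):
Peg 0: [3]
Peg 1: [4, 2]
Peg 2: [5, 1]

After move 3 (2->1):
Peg 0: [3]
Peg 1: [4, 2, 1]
Peg 2: [5]

After move 4 (1->2):
Peg 0: [3]
Peg 1: [4, 2]
Peg 2: [5, 1]

After move 5 (2->1):
Peg 0: [3]
Peg 1: [4, 2, 1]
Peg 2: [5]

After move 6 (0->2):
Peg 0: []
Peg 1: [4, 2, 1]
Peg 2: [5, 3]

Answer: Peg 0: []
Peg 1: [4, 2, 1]
Peg 2: [5, 3]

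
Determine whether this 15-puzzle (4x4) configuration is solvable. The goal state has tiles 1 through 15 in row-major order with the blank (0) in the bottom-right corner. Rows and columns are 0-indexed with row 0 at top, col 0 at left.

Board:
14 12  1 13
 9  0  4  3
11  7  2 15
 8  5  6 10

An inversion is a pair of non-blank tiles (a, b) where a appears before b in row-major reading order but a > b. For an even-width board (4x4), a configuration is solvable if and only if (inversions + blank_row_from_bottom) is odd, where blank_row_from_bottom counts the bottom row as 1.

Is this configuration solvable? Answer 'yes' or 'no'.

Answer: no

Derivation:
Inversions: 59
Blank is in row 1 (0-indexed from top), which is row 3 counting from the bottom (bottom = 1).
59 + 3 = 62, which is even, so the puzzle is not solvable.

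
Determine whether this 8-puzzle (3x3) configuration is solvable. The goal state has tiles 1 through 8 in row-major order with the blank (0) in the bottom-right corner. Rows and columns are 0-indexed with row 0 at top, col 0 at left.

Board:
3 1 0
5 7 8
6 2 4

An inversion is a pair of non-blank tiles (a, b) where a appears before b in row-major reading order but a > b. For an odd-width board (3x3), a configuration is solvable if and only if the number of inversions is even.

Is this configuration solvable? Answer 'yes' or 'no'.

Inversions (pairs i<j in row-major order where tile[i] > tile[j] > 0): 12
12 is even, so the puzzle is solvable.

Answer: yes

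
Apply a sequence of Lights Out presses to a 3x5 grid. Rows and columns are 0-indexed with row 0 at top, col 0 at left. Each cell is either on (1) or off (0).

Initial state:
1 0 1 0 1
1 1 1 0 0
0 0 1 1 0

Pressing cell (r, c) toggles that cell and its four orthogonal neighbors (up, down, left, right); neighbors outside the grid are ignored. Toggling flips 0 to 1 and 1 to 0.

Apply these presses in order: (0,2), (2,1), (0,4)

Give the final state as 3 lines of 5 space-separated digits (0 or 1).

Answer: 1 1 0 0 0
1 0 0 0 1
1 1 0 1 0

Derivation:
After press 1 at (0,2):
1 1 0 1 1
1 1 0 0 0
0 0 1 1 0

After press 2 at (2,1):
1 1 0 1 1
1 0 0 0 0
1 1 0 1 0

After press 3 at (0,4):
1 1 0 0 0
1 0 0 0 1
1 1 0 1 0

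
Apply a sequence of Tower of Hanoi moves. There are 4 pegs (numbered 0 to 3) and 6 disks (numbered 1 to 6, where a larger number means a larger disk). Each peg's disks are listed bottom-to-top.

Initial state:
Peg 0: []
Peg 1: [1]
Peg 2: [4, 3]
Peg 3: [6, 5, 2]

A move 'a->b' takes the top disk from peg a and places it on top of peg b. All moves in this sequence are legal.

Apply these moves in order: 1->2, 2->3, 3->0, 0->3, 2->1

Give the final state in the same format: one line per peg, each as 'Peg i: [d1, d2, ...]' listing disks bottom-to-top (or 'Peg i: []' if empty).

After move 1 (1->2):
Peg 0: []
Peg 1: []
Peg 2: [4, 3, 1]
Peg 3: [6, 5, 2]

After move 2 (2->3):
Peg 0: []
Peg 1: []
Peg 2: [4, 3]
Peg 3: [6, 5, 2, 1]

After move 3 (3->0):
Peg 0: [1]
Peg 1: []
Peg 2: [4, 3]
Peg 3: [6, 5, 2]

After move 4 (0->3):
Peg 0: []
Peg 1: []
Peg 2: [4, 3]
Peg 3: [6, 5, 2, 1]

After move 5 (2->1):
Peg 0: []
Peg 1: [3]
Peg 2: [4]
Peg 3: [6, 5, 2, 1]

Answer: Peg 0: []
Peg 1: [3]
Peg 2: [4]
Peg 3: [6, 5, 2, 1]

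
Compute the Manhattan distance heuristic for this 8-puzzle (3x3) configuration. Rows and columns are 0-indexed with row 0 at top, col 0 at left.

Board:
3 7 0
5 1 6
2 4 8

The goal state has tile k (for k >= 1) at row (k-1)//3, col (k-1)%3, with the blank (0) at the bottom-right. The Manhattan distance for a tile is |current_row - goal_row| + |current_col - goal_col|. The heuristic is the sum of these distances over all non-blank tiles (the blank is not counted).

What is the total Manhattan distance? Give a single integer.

Answer: 14

Derivation:
Tile 3: (0,0)->(0,2) = 2
Tile 7: (0,1)->(2,0) = 3
Tile 5: (1,0)->(1,1) = 1
Tile 1: (1,1)->(0,0) = 2
Tile 6: (1,2)->(1,2) = 0
Tile 2: (2,0)->(0,1) = 3
Tile 4: (2,1)->(1,0) = 2
Tile 8: (2,2)->(2,1) = 1
Sum: 2 + 3 + 1 + 2 + 0 + 3 + 2 + 1 = 14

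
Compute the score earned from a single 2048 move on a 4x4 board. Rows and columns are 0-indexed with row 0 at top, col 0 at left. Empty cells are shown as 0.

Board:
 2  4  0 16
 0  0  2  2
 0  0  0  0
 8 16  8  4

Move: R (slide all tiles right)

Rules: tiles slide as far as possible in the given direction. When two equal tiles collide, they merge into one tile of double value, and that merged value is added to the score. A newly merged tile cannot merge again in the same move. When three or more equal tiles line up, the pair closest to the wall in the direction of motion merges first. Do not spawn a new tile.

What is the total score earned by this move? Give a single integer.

Answer: 4

Derivation:
Slide right:
row 0: [2, 4, 0, 16] -> [0, 2, 4, 16]  score +0 (running 0)
row 1: [0, 0, 2, 2] -> [0, 0, 0, 4]  score +4 (running 4)
row 2: [0, 0, 0, 0] -> [0, 0, 0, 0]  score +0 (running 4)
row 3: [8, 16, 8, 4] -> [8, 16, 8, 4]  score +0 (running 4)
Board after move:
 0  2  4 16
 0  0  0  4
 0  0  0  0
 8 16  8  4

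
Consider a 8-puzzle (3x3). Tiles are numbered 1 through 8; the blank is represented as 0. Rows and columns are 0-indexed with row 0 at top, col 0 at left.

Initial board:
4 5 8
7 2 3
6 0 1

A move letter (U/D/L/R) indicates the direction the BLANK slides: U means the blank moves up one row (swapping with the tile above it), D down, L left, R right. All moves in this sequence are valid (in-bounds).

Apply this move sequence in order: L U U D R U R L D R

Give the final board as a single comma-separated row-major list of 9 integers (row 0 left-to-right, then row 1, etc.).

After move 1 (L):
4 5 8
7 2 3
0 6 1

After move 2 (U):
4 5 8
0 2 3
7 6 1

After move 3 (U):
0 5 8
4 2 3
7 6 1

After move 4 (D):
4 5 8
0 2 3
7 6 1

After move 5 (R):
4 5 8
2 0 3
7 6 1

After move 6 (U):
4 0 8
2 5 3
7 6 1

After move 7 (R):
4 8 0
2 5 3
7 6 1

After move 8 (L):
4 0 8
2 5 3
7 6 1

After move 9 (D):
4 5 8
2 0 3
7 6 1

After move 10 (R):
4 5 8
2 3 0
7 6 1

Answer: 4, 5, 8, 2, 3, 0, 7, 6, 1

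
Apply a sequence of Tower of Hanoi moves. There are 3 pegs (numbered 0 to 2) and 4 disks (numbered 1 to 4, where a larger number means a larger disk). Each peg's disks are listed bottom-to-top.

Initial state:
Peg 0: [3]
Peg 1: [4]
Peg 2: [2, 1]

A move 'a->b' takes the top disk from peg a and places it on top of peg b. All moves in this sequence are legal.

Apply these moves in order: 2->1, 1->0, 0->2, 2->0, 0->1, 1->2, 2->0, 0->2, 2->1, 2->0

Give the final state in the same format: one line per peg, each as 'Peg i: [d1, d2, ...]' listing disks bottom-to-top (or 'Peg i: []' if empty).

After move 1 (2->1):
Peg 0: [3]
Peg 1: [4, 1]
Peg 2: [2]

After move 2 (1->0):
Peg 0: [3, 1]
Peg 1: [4]
Peg 2: [2]

After move 3 (0->2):
Peg 0: [3]
Peg 1: [4]
Peg 2: [2, 1]

After move 4 (2->0):
Peg 0: [3, 1]
Peg 1: [4]
Peg 2: [2]

After move 5 (0->1):
Peg 0: [3]
Peg 1: [4, 1]
Peg 2: [2]

After move 6 (1->2):
Peg 0: [3]
Peg 1: [4]
Peg 2: [2, 1]

After move 7 (2->0):
Peg 0: [3, 1]
Peg 1: [4]
Peg 2: [2]

After move 8 (0->2):
Peg 0: [3]
Peg 1: [4]
Peg 2: [2, 1]

After move 9 (2->1):
Peg 0: [3]
Peg 1: [4, 1]
Peg 2: [2]

After move 10 (2->0):
Peg 0: [3, 2]
Peg 1: [4, 1]
Peg 2: []

Answer: Peg 0: [3, 2]
Peg 1: [4, 1]
Peg 2: []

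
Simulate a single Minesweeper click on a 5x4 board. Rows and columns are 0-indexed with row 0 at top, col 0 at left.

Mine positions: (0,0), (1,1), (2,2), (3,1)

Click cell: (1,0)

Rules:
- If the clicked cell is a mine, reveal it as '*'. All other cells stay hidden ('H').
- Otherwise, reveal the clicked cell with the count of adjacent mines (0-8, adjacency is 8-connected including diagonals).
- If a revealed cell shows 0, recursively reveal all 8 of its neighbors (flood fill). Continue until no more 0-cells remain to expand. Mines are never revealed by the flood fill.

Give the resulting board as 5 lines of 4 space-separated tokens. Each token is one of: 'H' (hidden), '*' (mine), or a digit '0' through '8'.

H H H H
2 H H H
H H H H
H H H H
H H H H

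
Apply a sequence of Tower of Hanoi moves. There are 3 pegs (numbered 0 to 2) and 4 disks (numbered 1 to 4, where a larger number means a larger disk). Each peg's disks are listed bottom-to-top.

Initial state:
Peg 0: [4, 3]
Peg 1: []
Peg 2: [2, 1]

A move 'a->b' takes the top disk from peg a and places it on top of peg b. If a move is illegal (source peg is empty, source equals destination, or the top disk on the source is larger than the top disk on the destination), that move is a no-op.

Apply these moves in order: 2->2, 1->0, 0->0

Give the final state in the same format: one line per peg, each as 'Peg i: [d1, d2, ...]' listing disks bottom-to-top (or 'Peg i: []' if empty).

Answer: Peg 0: [4, 3]
Peg 1: []
Peg 2: [2, 1]

Derivation:
After move 1 (2->2):
Peg 0: [4, 3]
Peg 1: []
Peg 2: [2, 1]

After move 2 (1->0):
Peg 0: [4, 3]
Peg 1: []
Peg 2: [2, 1]

After move 3 (0->0):
Peg 0: [4, 3]
Peg 1: []
Peg 2: [2, 1]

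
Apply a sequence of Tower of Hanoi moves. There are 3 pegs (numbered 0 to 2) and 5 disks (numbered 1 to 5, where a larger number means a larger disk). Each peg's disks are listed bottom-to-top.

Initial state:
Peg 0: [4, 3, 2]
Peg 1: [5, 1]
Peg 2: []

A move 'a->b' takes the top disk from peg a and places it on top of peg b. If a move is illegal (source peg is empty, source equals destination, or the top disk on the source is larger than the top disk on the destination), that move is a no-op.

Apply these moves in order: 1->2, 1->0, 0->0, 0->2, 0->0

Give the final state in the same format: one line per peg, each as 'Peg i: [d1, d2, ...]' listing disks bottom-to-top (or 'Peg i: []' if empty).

After move 1 (1->2):
Peg 0: [4, 3, 2]
Peg 1: [5]
Peg 2: [1]

After move 2 (1->0):
Peg 0: [4, 3, 2]
Peg 1: [5]
Peg 2: [1]

After move 3 (0->0):
Peg 0: [4, 3, 2]
Peg 1: [5]
Peg 2: [1]

After move 4 (0->2):
Peg 0: [4, 3, 2]
Peg 1: [5]
Peg 2: [1]

After move 5 (0->0):
Peg 0: [4, 3, 2]
Peg 1: [5]
Peg 2: [1]

Answer: Peg 0: [4, 3, 2]
Peg 1: [5]
Peg 2: [1]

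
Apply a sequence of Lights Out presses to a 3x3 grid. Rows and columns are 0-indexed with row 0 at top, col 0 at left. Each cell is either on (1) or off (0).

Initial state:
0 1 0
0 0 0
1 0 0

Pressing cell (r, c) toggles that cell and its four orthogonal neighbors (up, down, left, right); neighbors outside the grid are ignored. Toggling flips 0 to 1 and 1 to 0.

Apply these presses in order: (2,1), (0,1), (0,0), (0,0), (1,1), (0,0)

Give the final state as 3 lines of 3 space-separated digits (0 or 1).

After press 1 at (2,1):
0 1 0
0 1 0
0 1 1

After press 2 at (0,1):
1 0 1
0 0 0
0 1 1

After press 3 at (0,0):
0 1 1
1 0 0
0 1 1

After press 4 at (0,0):
1 0 1
0 0 0
0 1 1

After press 5 at (1,1):
1 1 1
1 1 1
0 0 1

After press 6 at (0,0):
0 0 1
0 1 1
0 0 1

Answer: 0 0 1
0 1 1
0 0 1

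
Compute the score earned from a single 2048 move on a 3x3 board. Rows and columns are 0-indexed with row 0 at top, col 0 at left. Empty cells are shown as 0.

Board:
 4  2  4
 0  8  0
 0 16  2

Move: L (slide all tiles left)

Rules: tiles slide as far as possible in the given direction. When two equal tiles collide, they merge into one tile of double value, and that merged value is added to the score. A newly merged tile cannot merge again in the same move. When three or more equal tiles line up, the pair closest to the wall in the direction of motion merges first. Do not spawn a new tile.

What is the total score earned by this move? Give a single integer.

Answer: 0

Derivation:
Slide left:
row 0: [4, 2, 4] -> [4, 2, 4]  score +0 (running 0)
row 1: [0, 8, 0] -> [8, 0, 0]  score +0 (running 0)
row 2: [0, 16, 2] -> [16, 2, 0]  score +0 (running 0)
Board after move:
 4  2  4
 8  0  0
16  2  0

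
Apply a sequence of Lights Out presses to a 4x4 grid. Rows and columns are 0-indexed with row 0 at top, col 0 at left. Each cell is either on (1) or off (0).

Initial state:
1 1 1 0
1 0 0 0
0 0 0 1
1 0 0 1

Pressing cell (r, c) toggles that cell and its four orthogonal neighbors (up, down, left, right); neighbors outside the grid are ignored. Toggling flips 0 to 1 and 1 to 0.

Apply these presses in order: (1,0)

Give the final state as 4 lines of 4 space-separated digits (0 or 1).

After press 1 at (1,0):
0 1 1 0
0 1 0 0
1 0 0 1
1 0 0 1

Answer: 0 1 1 0
0 1 0 0
1 0 0 1
1 0 0 1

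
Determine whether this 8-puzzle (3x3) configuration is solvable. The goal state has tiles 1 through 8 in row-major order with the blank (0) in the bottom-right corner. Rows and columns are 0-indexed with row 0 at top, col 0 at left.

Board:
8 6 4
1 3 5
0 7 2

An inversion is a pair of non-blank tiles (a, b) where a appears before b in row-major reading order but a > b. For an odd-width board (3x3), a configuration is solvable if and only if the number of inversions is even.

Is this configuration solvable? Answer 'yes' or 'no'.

Inversions (pairs i<j in row-major order where tile[i] > tile[j] > 0): 18
18 is even, so the puzzle is solvable.

Answer: yes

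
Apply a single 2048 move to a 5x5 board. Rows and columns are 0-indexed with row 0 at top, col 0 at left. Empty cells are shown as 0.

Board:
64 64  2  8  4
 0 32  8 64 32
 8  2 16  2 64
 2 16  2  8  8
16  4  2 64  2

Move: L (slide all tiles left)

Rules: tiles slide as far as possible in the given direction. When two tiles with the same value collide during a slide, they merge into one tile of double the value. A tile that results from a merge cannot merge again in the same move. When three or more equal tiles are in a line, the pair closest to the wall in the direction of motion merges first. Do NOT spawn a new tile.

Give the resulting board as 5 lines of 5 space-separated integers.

Answer: 128   2   8   4   0
 32   8  64  32   0
  8   2  16   2  64
  2  16   2  16   0
 16   4   2  64   2

Derivation:
Slide left:
row 0: [64, 64, 2, 8, 4] -> [128, 2, 8, 4, 0]
row 1: [0, 32, 8, 64, 32] -> [32, 8, 64, 32, 0]
row 2: [8, 2, 16, 2, 64] -> [8, 2, 16, 2, 64]
row 3: [2, 16, 2, 8, 8] -> [2, 16, 2, 16, 0]
row 4: [16, 4, 2, 64, 2] -> [16, 4, 2, 64, 2]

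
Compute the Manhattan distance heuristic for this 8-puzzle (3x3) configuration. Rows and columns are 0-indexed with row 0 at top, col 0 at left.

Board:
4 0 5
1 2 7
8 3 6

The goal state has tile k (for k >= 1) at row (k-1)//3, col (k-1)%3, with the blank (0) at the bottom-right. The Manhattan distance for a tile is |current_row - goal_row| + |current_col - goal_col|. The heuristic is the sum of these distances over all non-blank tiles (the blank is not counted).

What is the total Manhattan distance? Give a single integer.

Tile 4: at (0,0), goal (1,0), distance |0-1|+|0-0| = 1
Tile 5: at (0,2), goal (1,1), distance |0-1|+|2-1| = 2
Tile 1: at (1,0), goal (0,0), distance |1-0|+|0-0| = 1
Tile 2: at (1,1), goal (0,1), distance |1-0|+|1-1| = 1
Tile 7: at (1,2), goal (2,0), distance |1-2|+|2-0| = 3
Tile 8: at (2,0), goal (2,1), distance |2-2|+|0-1| = 1
Tile 3: at (2,1), goal (0,2), distance |2-0|+|1-2| = 3
Tile 6: at (2,2), goal (1,2), distance |2-1|+|2-2| = 1
Sum: 1 + 2 + 1 + 1 + 3 + 1 + 3 + 1 = 13

Answer: 13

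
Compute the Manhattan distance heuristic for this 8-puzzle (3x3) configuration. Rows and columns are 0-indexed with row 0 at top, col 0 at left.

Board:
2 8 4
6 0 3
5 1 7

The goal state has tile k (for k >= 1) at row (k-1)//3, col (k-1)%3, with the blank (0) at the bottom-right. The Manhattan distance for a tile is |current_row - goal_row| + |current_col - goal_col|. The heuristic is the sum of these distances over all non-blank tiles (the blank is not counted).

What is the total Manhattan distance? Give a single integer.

Tile 2: (0,0)->(0,1) = 1
Tile 8: (0,1)->(2,1) = 2
Tile 4: (0,2)->(1,0) = 3
Tile 6: (1,0)->(1,2) = 2
Tile 3: (1,2)->(0,2) = 1
Tile 5: (2,0)->(1,1) = 2
Tile 1: (2,1)->(0,0) = 3
Tile 7: (2,2)->(2,0) = 2
Sum: 1 + 2 + 3 + 2 + 1 + 2 + 3 + 2 = 16

Answer: 16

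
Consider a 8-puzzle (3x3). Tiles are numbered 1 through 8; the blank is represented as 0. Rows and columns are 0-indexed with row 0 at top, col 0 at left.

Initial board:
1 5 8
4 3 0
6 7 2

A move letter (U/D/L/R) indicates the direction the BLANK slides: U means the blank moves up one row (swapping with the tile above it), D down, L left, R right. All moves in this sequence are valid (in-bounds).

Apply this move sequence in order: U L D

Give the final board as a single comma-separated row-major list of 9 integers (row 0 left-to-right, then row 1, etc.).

After move 1 (U):
1 5 0
4 3 8
6 7 2

After move 2 (L):
1 0 5
4 3 8
6 7 2

After move 3 (D):
1 3 5
4 0 8
6 7 2

Answer: 1, 3, 5, 4, 0, 8, 6, 7, 2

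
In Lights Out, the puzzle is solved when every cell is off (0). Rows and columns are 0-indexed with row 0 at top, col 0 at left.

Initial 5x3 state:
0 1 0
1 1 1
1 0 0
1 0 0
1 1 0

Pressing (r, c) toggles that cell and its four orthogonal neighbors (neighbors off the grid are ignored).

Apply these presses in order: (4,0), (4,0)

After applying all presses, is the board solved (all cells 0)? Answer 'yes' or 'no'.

After press 1 at (4,0):
0 1 0
1 1 1
1 0 0
0 0 0
0 0 0

After press 2 at (4,0):
0 1 0
1 1 1
1 0 0
1 0 0
1 1 0

Lights still on: 8

Answer: no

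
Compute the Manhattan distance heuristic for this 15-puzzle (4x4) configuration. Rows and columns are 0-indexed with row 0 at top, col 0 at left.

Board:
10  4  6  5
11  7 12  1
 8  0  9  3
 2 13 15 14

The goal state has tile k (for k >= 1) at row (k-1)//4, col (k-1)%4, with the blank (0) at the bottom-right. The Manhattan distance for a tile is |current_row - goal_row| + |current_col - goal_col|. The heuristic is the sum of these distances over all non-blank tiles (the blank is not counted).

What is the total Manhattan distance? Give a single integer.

Answer: 37

Derivation:
Tile 10: (0,0)->(2,1) = 3
Tile 4: (0,1)->(0,3) = 2
Tile 6: (0,2)->(1,1) = 2
Tile 5: (0,3)->(1,0) = 4
Tile 11: (1,0)->(2,2) = 3
Tile 7: (1,1)->(1,2) = 1
Tile 12: (1,2)->(2,3) = 2
Tile 1: (1,3)->(0,0) = 4
Tile 8: (2,0)->(1,3) = 4
Tile 9: (2,2)->(2,0) = 2
Tile 3: (2,3)->(0,2) = 3
Tile 2: (3,0)->(0,1) = 4
Tile 13: (3,1)->(3,0) = 1
Tile 15: (3,2)->(3,2) = 0
Tile 14: (3,3)->(3,1) = 2
Sum: 3 + 2 + 2 + 4 + 3 + 1 + 2 + 4 + 4 + 2 + 3 + 4 + 1 + 0 + 2 = 37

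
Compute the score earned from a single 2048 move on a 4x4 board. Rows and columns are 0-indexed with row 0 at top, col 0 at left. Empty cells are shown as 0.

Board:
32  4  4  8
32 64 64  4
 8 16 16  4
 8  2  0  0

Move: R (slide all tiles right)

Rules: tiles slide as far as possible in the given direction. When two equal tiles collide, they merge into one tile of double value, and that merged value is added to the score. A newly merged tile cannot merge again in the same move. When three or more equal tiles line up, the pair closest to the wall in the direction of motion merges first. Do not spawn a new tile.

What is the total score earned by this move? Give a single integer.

Slide right:
row 0: [32, 4, 4, 8] -> [0, 32, 8, 8]  score +8 (running 8)
row 1: [32, 64, 64, 4] -> [0, 32, 128, 4]  score +128 (running 136)
row 2: [8, 16, 16, 4] -> [0, 8, 32, 4]  score +32 (running 168)
row 3: [8, 2, 0, 0] -> [0, 0, 8, 2]  score +0 (running 168)
Board after move:
  0  32   8   8
  0  32 128   4
  0   8  32   4
  0   0   8   2

Answer: 168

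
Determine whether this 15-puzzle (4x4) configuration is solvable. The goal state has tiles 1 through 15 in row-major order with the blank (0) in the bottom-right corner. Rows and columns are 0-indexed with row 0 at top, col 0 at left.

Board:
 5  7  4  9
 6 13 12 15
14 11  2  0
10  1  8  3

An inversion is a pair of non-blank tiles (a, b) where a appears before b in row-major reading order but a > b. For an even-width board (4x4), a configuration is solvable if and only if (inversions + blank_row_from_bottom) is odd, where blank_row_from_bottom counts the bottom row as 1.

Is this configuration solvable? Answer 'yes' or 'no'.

Answer: no

Derivation:
Inversions: 56
Blank is in row 2 (0-indexed from top), which is row 2 counting from the bottom (bottom = 1).
56 + 2 = 58, which is even, so the puzzle is not solvable.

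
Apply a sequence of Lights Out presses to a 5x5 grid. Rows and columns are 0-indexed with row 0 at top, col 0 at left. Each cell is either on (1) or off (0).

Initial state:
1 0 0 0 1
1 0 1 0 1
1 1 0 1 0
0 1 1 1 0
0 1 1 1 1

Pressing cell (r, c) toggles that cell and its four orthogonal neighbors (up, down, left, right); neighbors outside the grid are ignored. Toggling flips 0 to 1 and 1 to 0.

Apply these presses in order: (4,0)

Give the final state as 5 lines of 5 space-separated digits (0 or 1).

After press 1 at (4,0):
1 0 0 0 1
1 0 1 0 1
1 1 0 1 0
1 1 1 1 0
1 0 1 1 1

Answer: 1 0 0 0 1
1 0 1 0 1
1 1 0 1 0
1 1 1 1 0
1 0 1 1 1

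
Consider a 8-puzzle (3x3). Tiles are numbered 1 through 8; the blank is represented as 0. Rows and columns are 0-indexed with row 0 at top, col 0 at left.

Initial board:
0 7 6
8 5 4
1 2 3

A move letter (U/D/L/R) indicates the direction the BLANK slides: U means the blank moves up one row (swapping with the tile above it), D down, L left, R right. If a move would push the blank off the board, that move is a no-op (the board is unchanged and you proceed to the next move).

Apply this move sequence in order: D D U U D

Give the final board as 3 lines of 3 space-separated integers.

After move 1 (D):
8 7 6
0 5 4
1 2 3

After move 2 (D):
8 7 6
1 5 4
0 2 3

After move 3 (U):
8 7 6
0 5 4
1 2 3

After move 4 (U):
0 7 6
8 5 4
1 2 3

After move 5 (D):
8 7 6
0 5 4
1 2 3

Answer: 8 7 6
0 5 4
1 2 3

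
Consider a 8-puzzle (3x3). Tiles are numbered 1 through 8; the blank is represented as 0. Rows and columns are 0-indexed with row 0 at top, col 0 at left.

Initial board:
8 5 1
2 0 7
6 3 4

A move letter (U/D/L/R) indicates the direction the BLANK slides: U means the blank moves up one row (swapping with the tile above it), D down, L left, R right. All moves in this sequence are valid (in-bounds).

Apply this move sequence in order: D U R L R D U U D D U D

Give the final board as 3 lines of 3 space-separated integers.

After move 1 (D):
8 5 1
2 3 7
6 0 4

After move 2 (U):
8 5 1
2 0 7
6 3 4

After move 3 (R):
8 5 1
2 7 0
6 3 4

After move 4 (L):
8 5 1
2 0 7
6 3 4

After move 5 (R):
8 5 1
2 7 0
6 3 4

After move 6 (D):
8 5 1
2 7 4
6 3 0

After move 7 (U):
8 5 1
2 7 0
6 3 4

After move 8 (U):
8 5 0
2 7 1
6 3 4

After move 9 (D):
8 5 1
2 7 0
6 3 4

After move 10 (D):
8 5 1
2 7 4
6 3 0

After move 11 (U):
8 5 1
2 7 0
6 3 4

After move 12 (D):
8 5 1
2 7 4
6 3 0

Answer: 8 5 1
2 7 4
6 3 0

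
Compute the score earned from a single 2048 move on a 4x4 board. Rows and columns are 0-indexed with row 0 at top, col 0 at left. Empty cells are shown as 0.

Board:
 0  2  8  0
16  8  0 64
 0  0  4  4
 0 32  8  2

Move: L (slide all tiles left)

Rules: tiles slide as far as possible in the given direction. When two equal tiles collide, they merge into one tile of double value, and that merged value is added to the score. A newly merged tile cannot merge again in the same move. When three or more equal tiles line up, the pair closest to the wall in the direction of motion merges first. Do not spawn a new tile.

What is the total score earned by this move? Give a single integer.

Answer: 8

Derivation:
Slide left:
row 0: [0, 2, 8, 0] -> [2, 8, 0, 0]  score +0 (running 0)
row 1: [16, 8, 0, 64] -> [16, 8, 64, 0]  score +0 (running 0)
row 2: [0, 0, 4, 4] -> [8, 0, 0, 0]  score +8 (running 8)
row 3: [0, 32, 8, 2] -> [32, 8, 2, 0]  score +0 (running 8)
Board after move:
 2  8  0  0
16  8 64  0
 8  0  0  0
32  8  2  0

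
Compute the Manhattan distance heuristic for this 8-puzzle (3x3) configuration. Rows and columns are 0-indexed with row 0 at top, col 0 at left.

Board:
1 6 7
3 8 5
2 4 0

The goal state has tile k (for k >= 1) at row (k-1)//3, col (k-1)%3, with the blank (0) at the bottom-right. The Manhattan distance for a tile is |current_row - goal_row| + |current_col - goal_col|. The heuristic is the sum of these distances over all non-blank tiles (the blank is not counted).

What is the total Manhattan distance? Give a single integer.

Answer: 16

Derivation:
Tile 1: at (0,0), goal (0,0), distance |0-0|+|0-0| = 0
Tile 6: at (0,1), goal (1,2), distance |0-1|+|1-2| = 2
Tile 7: at (0,2), goal (2,0), distance |0-2|+|2-0| = 4
Tile 3: at (1,0), goal (0,2), distance |1-0|+|0-2| = 3
Tile 8: at (1,1), goal (2,1), distance |1-2|+|1-1| = 1
Tile 5: at (1,2), goal (1,1), distance |1-1|+|2-1| = 1
Tile 2: at (2,0), goal (0,1), distance |2-0|+|0-1| = 3
Tile 4: at (2,1), goal (1,0), distance |2-1|+|1-0| = 2
Sum: 0 + 2 + 4 + 3 + 1 + 1 + 3 + 2 = 16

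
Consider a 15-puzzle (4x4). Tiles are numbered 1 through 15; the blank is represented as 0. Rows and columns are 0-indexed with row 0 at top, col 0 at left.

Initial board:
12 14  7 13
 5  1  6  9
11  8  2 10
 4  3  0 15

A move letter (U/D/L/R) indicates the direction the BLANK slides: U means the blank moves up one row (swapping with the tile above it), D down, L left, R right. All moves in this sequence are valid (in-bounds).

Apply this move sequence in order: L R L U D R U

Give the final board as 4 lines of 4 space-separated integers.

Answer: 12 14  7 13
 5  1  6  9
11  8  0 10
 4  3  2 15

Derivation:
After move 1 (L):
12 14  7 13
 5  1  6  9
11  8  2 10
 4  0  3 15

After move 2 (R):
12 14  7 13
 5  1  6  9
11  8  2 10
 4  3  0 15

After move 3 (L):
12 14  7 13
 5  1  6  9
11  8  2 10
 4  0  3 15

After move 4 (U):
12 14  7 13
 5  1  6  9
11  0  2 10
 4  8  3 15

After move 5 (D):
12 14  7 13
 5  1  6  9
11  8  2 10
 4  0  3 15

After move 6 (R):
12 14  7 13
 5  1  6  9
11  8  2 10
 4  3  0 15

After move 7 (U):
12 14  7 13
 5  1  6  9
11  8  0 10
 4  3  2 15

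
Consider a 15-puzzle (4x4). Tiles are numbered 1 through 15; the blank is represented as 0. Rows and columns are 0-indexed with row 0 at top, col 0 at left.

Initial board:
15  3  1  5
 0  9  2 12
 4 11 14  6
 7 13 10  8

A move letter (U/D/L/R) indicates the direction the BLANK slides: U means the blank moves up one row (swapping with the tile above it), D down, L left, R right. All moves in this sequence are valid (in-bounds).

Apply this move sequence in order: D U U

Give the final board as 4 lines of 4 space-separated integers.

Answer:  0  3  1  5
15  9  2 12
 4 11 14  6
 7 13 10  8

Derivation:
After move 1 (D):
15  3  1  5
 4  9  2 12
 0 11 14  6
 7 13 10  8

After move 2 (U):
15  3  1  5
 0  9  2 12
 4 11 14  6
 7 13 10  8

After move 3 (U):
 0  3  1  5
15  9  2 12
 4 11 14  6
 7 13 10  8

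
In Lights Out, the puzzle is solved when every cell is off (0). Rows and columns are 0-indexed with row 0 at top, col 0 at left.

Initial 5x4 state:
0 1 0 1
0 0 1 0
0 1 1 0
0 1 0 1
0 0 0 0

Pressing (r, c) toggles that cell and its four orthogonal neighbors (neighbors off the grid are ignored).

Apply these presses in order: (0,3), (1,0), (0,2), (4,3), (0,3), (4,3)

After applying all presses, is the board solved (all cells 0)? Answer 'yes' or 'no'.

Answer: no

Derivation:
After press 1 at (0,3):
0 1 1 0
0 0 1 1
0 1 1 0
0 1 0 1
0 0 0 0

After press 2 at (1,0):
1 1 1 0
1 1 1 1
1 1 1 0
0 1 0 1
0 0 0 0

After press 3 at (0,2):
1 0 0 1
1 1 0 1
1 1 1 0
0 1 0 1
0 0 0 0

After press 4 at (4,3):
1 0 0 1
1 1 0 1
1 1 1 0
0 1 0 0
0 0 1 1

After press 5 at (0,3):
1 0 1 0
1 1 0 0
1 1 1 0
0 1 0 0
0 0 1 1

After press 6 at (4,3):
1 0 1 0
1 1 0 0
1 1 1 0
0 1 0 1
0 0 0 0

Lights still on: 9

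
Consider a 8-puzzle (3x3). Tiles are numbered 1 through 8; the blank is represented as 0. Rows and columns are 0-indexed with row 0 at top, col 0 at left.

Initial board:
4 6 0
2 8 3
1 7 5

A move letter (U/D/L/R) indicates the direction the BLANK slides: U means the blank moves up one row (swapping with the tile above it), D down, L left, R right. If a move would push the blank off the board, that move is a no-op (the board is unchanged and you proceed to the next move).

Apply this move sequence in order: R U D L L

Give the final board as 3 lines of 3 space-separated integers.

Answer: 4 6 3
0 2 8
1 7 5

Derivation:
After move 1 (R):
4 6 0
2 8 3
1 7 5

After move 2 (U):
4 6 0
2 8 3
1 7 5

After move 3 (D):
4 6 3
2 8 0
1 7 5

After move 4 (L):
4 6 3
2 0 8
1 7 5

After move 5 (L):
4 6 3
0 2 8
1 7 5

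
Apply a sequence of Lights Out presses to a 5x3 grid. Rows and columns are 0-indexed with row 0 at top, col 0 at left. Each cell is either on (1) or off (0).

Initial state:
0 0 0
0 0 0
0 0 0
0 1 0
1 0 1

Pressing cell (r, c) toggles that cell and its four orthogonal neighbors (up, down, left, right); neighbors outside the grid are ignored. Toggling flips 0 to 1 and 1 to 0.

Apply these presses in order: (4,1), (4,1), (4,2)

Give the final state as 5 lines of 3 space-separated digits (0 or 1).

Answer: 0 0 0
0 0 0
0 0 0
0 1 1
1 1 0

Derivation:
After press 1 at (4,1):
0 0 0
0 0 0
0 0 0
0 0 0
0 1 0

After press 2 at (4,1):
0 0 0
0 0 0
0 0 0
0 1 0
1 0 1

After press 3 at (4,2):
0 0 0
0 0 0
0 0 0
0 1 1
1 1 0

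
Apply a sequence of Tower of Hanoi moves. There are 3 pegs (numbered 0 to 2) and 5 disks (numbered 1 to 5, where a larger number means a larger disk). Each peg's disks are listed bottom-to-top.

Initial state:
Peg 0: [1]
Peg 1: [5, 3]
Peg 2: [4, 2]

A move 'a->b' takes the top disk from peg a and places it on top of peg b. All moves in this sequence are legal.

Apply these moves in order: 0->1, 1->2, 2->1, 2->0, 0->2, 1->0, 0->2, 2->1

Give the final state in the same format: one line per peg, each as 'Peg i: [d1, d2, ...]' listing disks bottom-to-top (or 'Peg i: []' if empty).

Answer: Peg 0: []
Peg 1: [5, 3, 1]
Peg 2: [4, 2]

Derivation:
After move 1 (0->1):
Peg 0: []
Peg 1: [5, 3, 1]
Peg 2: [4, 2]

After move 2 (1->2):
Peg 0: []
Peg 1: [5, 3]
Peg 2: [4, 2, 1]

After move 3 (2->1):
Peg 0: []
Peg 1: [5, 3, 1]
Peg 2: [4, 2]

After move 4 (2->0):
Peg 0: [2]
Peg 1: [5, 3, 1]
Peg 2: [4]

After move 5 (0->2):
Peg 0: []
Peg 1: [5, 3, 1]
Peg 2: [4, 2]

After move 6 (1->0):
Peg 0: [1]
Peg 1: [5, 3]
Peg 2: [4, 2]

After move 7 (0->2):
Peg 0: []
Peg 1: [5, 3]
Peg 2: [4, 2, 1]

After move 8 (2->1):
Peg 0: []
Peg 1: [5, 3, 1]
Peg 2: [4, 2]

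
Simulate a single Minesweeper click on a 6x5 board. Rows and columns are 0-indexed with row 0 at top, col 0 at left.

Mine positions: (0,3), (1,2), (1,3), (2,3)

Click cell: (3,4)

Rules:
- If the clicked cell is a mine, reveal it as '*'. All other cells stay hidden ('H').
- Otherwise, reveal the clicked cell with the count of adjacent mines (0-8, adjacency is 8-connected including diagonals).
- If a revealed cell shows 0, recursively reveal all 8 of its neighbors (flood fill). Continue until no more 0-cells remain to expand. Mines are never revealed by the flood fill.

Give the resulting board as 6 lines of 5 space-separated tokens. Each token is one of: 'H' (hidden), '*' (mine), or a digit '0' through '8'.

H H H H H
H H H H H
H H H H H
H H H H 1
H H H H H
H H H H H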